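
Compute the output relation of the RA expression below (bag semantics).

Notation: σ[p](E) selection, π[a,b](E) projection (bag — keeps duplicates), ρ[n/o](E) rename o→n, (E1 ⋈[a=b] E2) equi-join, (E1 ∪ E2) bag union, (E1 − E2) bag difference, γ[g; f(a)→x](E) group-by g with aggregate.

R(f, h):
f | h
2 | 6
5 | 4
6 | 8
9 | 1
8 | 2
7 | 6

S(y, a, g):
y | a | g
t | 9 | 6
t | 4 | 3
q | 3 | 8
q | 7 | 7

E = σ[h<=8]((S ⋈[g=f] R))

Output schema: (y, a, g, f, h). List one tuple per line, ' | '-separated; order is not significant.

Row counts bottom-up:
  S → 4
  R → 6
  (S ⋈[g=f] R) → 3
  σ[h<=8]((S ⋈[g=f] R)) → 3

== RESULT ==
y | a | g | f | h
q | 3 | 8 | 8 | 2
q | 7 | 7 | 7 | 6
t | 9 | 6 | 6 | 8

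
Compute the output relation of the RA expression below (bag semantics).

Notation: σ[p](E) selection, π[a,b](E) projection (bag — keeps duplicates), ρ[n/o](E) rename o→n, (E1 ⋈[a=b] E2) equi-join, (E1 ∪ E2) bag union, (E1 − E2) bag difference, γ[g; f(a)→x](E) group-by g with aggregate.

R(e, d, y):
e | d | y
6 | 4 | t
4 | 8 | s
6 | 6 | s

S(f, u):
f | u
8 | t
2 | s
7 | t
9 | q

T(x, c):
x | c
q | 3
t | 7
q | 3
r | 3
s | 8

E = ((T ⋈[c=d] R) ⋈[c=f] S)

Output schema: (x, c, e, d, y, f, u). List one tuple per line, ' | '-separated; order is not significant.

Stepwise |·|:
  T → 5
  R → 3
  (T ⋈[c=d] R) → 1
  S → 4
  ((T ⋈[c=d] R) ⋈[c=f] S) → 1

== RESULT ==
x | c | e | d | y | f | u
s | 8 | 4 | 8 | s | 8 | t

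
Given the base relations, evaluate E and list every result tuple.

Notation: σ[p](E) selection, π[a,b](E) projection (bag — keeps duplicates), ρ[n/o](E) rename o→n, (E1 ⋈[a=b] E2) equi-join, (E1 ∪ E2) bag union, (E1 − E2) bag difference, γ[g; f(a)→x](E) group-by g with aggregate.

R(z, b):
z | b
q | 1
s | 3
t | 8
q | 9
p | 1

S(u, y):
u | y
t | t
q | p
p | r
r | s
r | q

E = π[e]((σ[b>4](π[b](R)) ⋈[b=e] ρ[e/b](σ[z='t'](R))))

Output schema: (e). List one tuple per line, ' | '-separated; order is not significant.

Subexpression sizes:
  R → 5
  π[b](R) → 5
  σ[b>4](π[b](R)) → 2
  R → 5
  σ[z='t'](R) → 1
  ρ[e/b](σ[z='t'](R)) → 1
  (σ[b>4](π[b](R)) ⋈[b=e] ρ[e/b](σ[z='t'](R))) → 1
  π[e]((σ[b>4](π[b](R)) ⋈[b=e] ρ[e/b](σ[z='t'](R)))) → 1

== RESULT ==
e
8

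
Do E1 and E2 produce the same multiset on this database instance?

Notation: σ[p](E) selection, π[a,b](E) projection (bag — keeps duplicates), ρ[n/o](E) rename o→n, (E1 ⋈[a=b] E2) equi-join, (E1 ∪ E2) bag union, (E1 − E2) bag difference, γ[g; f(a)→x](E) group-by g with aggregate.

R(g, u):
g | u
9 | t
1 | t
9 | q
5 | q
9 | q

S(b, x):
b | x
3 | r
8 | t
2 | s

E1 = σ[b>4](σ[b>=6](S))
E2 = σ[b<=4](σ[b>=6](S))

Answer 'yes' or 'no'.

E1 row counts bottom-up:
  S → 3
  σ[b>=6](S) → 1
  σ[b>4](σ[b>=6](S)) → 1
E2 row counts bottom-up:
  S → 3
  σ[b>=6](S) → 1
  σ[b<=4](σ[b>=6](S)) → 0

E1 result:
b | x
8 | t
E2 result:
b | x
(0 rows)
Witness: (8, 't') appears 1× in E1 but 0× in E2.

no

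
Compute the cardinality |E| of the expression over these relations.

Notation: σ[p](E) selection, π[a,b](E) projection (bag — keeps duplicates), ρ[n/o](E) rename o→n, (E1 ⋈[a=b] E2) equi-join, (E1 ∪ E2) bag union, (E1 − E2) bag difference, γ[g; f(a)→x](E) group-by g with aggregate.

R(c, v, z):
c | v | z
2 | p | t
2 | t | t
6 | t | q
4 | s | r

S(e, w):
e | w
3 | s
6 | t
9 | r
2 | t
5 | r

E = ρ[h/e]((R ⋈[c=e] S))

Stepwise |·|:
  R → 4
  S → 5
  (R ⋈[c=e] S) → 3
  ρ[h/e]((R ⋈[c=e] S)) → 3

|E| = 3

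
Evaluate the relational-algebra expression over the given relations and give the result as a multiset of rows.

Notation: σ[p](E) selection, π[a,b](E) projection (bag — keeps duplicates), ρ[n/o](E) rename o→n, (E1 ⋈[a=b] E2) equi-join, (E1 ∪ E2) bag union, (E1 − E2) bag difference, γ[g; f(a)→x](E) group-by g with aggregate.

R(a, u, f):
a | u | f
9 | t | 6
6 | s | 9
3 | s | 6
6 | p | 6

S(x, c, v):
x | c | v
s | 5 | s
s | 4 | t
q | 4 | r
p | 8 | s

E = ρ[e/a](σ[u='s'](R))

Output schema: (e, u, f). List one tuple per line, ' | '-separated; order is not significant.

Stepwise |·|:
  R → 4
  σ[u='s'](R) → 2
  ρ[e/a](σ[u='s'](R)) → 2

== RESULT ==
e | u | f
3 | s | 6
6 | s | 9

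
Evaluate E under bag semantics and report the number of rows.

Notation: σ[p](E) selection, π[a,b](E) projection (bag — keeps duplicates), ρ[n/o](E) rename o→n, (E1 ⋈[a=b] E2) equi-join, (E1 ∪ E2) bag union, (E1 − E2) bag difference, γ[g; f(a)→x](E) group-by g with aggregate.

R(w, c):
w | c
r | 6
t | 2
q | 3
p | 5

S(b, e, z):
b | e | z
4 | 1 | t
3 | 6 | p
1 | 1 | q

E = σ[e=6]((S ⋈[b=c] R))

Row counts bottom-up:
  S → 3
  R → 4
  (S ⋈[b=c] R) → 1
  σ[e=6]((S ⋈[b=c] R)) → 1

|E| = 1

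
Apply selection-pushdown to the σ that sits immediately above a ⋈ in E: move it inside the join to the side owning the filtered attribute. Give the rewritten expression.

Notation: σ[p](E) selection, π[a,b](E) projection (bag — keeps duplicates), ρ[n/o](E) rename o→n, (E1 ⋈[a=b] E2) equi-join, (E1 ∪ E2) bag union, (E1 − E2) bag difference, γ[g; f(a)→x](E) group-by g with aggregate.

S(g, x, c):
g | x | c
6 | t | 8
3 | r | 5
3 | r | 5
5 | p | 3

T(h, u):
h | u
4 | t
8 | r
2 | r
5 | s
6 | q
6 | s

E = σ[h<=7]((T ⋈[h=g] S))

σ filters on h, owned by the left side.
E' = (σ[h<=7](T) ⋈[h=g] S)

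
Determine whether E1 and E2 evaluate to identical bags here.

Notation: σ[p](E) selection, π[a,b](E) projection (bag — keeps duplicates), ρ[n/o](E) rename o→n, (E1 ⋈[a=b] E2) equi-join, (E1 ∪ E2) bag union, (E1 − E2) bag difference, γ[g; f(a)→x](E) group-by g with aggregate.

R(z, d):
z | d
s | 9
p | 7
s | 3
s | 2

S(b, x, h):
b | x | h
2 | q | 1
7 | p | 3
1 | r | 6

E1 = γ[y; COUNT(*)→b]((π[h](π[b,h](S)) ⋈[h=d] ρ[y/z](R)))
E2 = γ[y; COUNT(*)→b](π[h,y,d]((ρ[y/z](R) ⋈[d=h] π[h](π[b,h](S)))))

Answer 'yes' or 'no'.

E1 stepwise |·|:
  S → 3
  π[b,h](S) → 3
  π[h](π[b,h](S)) → 3
  R → 4
  ρ[y/z](R) → 4
  (π[h](π[b,h](S)) ⋈[h=d] ρ[y/z](R)) → 1
  γ[y; COUNT(*)→b]((π[h](π[b,h](S)) ⋈[h=d] ρ[y/z](R))) → 1
E2 stepwise |·|:
  R → 4
  ρ[y/z](R) → 4
  S → 3
  π[b,h](S) → 3
  π[h](π[b,h](S)) → 3
  (ρ[y/z](R) ⋈[d=h] π[h](π[b,h](S))) → 1
  π[h,y,d]((ρ[y/z](R) ⋈[d=h] π[h](π[b,h](S)))) → 1
  γ[y; COUNT(*)→b](π[h,y,d]((ρ[y/z](R) ⋈[d=h] π[h](π[b,h](S))))) → 1

E1 and E2 produce the same multiset:
y | b
s | 1

yes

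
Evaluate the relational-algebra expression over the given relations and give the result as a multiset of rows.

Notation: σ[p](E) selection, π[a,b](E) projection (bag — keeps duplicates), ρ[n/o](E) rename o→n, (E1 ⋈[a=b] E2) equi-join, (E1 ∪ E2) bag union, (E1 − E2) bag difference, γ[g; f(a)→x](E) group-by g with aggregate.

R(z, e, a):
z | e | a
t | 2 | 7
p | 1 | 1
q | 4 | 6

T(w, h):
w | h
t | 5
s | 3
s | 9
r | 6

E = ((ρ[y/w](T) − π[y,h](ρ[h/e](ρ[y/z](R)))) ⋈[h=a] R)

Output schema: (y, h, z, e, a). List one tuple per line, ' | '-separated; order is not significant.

Stepwise |·|:
  T → 4
  ρ[y/w](T) → 4
  R → 3
  ρ[y/z](R) → 3
  ρ[h/e](ρ[y/z](R)) → 3
  π[y,h](ρ[h/e](ρ[y/z](R))) → 3
  (ρ[y/w](T) − π[y,h](ρ[h/e](ρ[y/z](R)))) → 4
  R → 3
  ((ρ[y/w](T) − π[y,h](ρ[h/e](ρ[y/z](R)))) ⋈[h=a] R) → 1

== RESULT ==
y | h | z | e | a
r | 6 | q | 4 | 6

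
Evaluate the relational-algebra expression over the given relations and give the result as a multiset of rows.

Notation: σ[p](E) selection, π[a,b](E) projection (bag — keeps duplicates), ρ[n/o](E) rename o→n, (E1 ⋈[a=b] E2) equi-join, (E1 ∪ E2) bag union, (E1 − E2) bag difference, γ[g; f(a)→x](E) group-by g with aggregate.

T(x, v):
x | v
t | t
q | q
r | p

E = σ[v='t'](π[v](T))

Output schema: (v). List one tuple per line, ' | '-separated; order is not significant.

Stepwise |·|:
  T → 3
  π[v](T) → 3
  σ[v='t'](π[v](T)) → 1

== RESULT ==
v
t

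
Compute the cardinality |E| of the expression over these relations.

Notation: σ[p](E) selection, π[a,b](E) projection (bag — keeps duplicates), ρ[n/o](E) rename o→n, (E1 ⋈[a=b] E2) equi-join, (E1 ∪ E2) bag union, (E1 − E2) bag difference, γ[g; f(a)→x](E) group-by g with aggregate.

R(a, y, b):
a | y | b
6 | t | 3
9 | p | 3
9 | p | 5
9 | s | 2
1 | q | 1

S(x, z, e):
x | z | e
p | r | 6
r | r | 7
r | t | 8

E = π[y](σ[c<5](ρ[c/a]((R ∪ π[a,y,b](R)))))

Per-node cardinality:
  R → 5
  R → 5
  π[a,y,b](R) → 5
  (R ∪ π[a,y,b](R)) → 10
  ρ[c/a]((R ∪ π[a,y,b](R))) → 10
  σ[c<5](ρ[c/a]((R ∪ π[a,y,b](R)))) → 2
  π[y](σ[c<5](ρ[c/a]((R ∪ π[a,y,b](R))))) → 2

|E| = 2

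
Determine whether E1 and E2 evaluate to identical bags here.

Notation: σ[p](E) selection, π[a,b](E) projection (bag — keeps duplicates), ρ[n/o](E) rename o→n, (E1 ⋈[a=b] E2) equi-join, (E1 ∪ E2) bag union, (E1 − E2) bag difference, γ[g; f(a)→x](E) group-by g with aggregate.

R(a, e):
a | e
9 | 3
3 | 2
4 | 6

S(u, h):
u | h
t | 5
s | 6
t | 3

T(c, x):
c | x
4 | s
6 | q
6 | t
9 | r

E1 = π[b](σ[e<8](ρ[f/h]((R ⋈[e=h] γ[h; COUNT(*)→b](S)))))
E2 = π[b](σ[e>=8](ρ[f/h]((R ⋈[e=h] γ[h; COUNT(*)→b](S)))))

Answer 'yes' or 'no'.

E1 subexpression sizes:
  R → 3
  S → 3
  γ[h; COUNT(*)→b](S) → 3
  (R ⋈[e=h] γ[h; COUNT(*)→b](S)) → 2
  ρ[f/h]((R ⋈[e=h] γ[h; COUNT(*)→b](S))) → 2
  σ[e<8](ρ[f/h]((R ⋈[e=h] γ[h; COUNT(*)→b](S)))) → 2
  π[b](σ[e<8](ρ[f/h]((R ⋈[e=h] γ[h; COUNT(*)→b](S))))) → 2
E2 subexpression sizes:
  R → 3
  S → 3
  γ[h; COUNT(*)→b](S) → 3
  (R ⋈[e=h] γ[h; COUNT(*)→b](S)) → 2
  ρ[f/h]((R ⋈[e=h] γ[h; COUNT(*)→b](S))) → 2
  σ[e>=8](ρ[f/h]((R ⋈[e=h] γ[h; COUNT(*)→b](S)))) → 0
  π[b](σ[e>=8](ρ[f/h]((R ⋈[e=h] γ[h; COUNT(*)→b](S))))) → 0

E1 result:
b
1
1
E2 result:
b
(0 rows)
Witness: (1,) appears 2× in E1 but 0× in E2.

no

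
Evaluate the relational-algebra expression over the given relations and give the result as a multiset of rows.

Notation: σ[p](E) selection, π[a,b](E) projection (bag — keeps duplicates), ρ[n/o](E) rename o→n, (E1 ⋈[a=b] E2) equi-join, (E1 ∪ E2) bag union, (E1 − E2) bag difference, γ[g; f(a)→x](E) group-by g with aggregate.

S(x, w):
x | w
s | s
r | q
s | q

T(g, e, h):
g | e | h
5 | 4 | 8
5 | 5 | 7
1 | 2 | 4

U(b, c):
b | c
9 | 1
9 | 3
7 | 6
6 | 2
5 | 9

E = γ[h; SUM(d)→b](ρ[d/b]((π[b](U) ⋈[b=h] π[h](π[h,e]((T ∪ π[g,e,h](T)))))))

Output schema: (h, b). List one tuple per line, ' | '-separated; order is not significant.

Row counts bottom-up:
  U → 5
  π[b](U) → 5
  T → 3
  T → 3
  π[g,e,h](T) → 3
  (T ∪ π[g,e,h](T)) → 6
  π[h,e]((T ∪ π[g,e,h](T))) → 6
  π[h](π[h,e]((T ∪ π[g,e,h](T)))) → 6
  (π[b](U) ⋈[b=h] π[h](π[h,e]((T ∪ π[g,e,h](T))))) → 2
  ρ[d/b]((π[b](U) ⋈[b=h] π[h](π[h,e]((T ∪ π[g,e,h](T)))))) → 2
  γ[h; SUM(d)→b](ρ[d/b]((π[b](U) ⋈[b=h] π[h](π[h,e]((T ∪ π[g,e,h](T))))))) → 1

== RESULT ==
h | b
7 | 14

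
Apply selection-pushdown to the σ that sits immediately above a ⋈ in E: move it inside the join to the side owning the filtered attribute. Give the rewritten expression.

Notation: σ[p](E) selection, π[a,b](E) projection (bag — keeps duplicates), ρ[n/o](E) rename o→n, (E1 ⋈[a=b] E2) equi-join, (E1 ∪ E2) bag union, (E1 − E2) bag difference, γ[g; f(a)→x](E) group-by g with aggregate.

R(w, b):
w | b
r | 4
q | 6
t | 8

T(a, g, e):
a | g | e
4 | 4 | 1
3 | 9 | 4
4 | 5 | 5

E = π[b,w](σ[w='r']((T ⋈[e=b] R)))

σ filters on w, owned by the right side.
E' = π[b,w]((T ⋈[e=b] σ[w='r'](R)))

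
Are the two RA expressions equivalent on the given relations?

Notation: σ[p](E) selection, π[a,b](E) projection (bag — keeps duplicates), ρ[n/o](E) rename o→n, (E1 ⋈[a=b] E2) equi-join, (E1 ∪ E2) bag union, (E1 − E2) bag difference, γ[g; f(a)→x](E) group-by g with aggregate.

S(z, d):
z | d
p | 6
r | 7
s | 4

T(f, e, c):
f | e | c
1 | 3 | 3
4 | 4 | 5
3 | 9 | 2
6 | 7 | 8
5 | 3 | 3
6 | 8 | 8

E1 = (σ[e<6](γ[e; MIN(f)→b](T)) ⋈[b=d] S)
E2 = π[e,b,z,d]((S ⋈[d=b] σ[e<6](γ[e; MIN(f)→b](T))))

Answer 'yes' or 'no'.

E1 stepwise |·|:
  T → 6
  γ[e; MIN(f)→b](T) → 5
  σ[e<6](γ[e; MIN(f)→b](T)) → 2
  S → 3
  (σ[e<6](γ[e; MIN(f)→b](T)) ⋈[b=d] S) → 1
E2 stepwise |·|:
  S → 3
  T → 6
  γ[e; MIN(f)→b](T) → 5
  σ[e<6](γ[e; MIN(f)→b](T)) → 2
  (S ⋈[d=b] σ[e<6](γ[e; MIN(f)→b](T))) → 1
  π[e,b,z,d]((S ⋈[d=b] σ[e<6](γ[e; MIN(f)→b](T)))) → 1

E1 and E2 produce the same multiset:
e | b | z | d
4 | 4 | s | 4

yes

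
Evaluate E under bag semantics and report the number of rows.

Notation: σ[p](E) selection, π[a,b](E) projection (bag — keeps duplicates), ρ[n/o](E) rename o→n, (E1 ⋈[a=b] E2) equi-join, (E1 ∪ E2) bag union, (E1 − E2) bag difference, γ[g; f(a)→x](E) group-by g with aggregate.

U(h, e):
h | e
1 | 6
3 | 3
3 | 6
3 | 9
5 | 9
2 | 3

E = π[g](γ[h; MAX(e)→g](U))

Stepwise |·|:
  U → 6
  γ[h; MAX(e)→g](U) → 4
  π[g](γ[h; MAX(e)→g](U)) → 4

|E| = 4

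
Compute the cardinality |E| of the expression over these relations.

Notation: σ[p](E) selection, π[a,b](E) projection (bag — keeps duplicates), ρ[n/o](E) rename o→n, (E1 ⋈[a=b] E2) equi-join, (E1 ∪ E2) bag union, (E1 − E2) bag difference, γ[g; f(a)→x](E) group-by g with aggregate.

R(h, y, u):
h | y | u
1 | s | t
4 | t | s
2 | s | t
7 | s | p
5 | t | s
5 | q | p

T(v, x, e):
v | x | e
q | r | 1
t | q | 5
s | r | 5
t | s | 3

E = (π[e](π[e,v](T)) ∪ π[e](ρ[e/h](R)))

Subexpression sizes:
  T → 4
  π[e,v](T) → 4
  π[e](π[e,v](T)) → 4
  R → 6
  ρ[e/h](R) → 6
  π[e](ρ[e/h](R)) → 6
  (π[e](π[e,v](T)) ∪ π[e](ρ[e/h](R))) → 10

|E| = 10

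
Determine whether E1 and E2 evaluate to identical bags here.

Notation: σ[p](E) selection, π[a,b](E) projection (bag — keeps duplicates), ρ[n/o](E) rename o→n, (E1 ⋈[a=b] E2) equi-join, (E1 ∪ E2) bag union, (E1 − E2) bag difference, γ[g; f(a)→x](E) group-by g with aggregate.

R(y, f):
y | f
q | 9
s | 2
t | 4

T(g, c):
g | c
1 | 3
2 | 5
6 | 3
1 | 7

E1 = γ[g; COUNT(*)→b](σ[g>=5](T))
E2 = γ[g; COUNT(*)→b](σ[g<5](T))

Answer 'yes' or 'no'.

E1 per-node cardinality:
  T → 4
  σ[g>=5](T) → 1
  γ[g; COUNT(*)→b](σ[g>=5](T)) → 1
E2 per-node cardinality:
  T → 4
  σ[g<5](T) → 3
  γ[g; COUNT(*)→b](σ[g<5](T)) → 2

E1 result:
g | b
6 | 1
E2 result:
g | b
1 | 2
2 | 1
Witness: (6, 1) appears 1× in E1 but 0× in E2.

no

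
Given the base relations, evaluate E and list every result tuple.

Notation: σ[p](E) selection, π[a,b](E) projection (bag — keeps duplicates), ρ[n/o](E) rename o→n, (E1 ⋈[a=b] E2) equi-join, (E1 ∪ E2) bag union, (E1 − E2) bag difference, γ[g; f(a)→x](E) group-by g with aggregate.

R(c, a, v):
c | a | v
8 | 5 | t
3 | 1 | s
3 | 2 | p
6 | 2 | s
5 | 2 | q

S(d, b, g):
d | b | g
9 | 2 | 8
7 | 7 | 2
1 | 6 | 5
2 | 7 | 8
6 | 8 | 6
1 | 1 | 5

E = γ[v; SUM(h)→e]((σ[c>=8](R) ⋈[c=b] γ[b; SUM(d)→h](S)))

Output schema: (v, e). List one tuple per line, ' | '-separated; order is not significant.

Per-node cardinality:
  R → 5
  σ[c>=8](R) → 1
  S → 6
  γ[b; SUM(d)→h](S) → 5
  (σ[c>=8](R) ⋈[c=b] γ[b; SUM(d)→h](S)) → 1
  γ[v; SUM(h)→e]((σ[c>=8](R) ⋈[c=b] γ[b; SUM(d)→h](S))) → 1

== RESULT ==
v | e
t | 6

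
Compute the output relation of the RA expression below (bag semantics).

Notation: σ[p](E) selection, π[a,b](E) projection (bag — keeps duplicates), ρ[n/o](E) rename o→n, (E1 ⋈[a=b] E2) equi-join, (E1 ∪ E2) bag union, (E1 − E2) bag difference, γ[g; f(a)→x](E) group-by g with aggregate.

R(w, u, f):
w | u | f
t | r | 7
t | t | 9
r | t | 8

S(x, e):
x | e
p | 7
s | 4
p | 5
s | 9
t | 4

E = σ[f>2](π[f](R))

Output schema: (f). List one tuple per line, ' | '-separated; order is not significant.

Subexpression sizes:
  R → 3
  π[f](R) → 3
  σ[f>2](π[f](R)) → 3

== RESULT ==
f
7
8
9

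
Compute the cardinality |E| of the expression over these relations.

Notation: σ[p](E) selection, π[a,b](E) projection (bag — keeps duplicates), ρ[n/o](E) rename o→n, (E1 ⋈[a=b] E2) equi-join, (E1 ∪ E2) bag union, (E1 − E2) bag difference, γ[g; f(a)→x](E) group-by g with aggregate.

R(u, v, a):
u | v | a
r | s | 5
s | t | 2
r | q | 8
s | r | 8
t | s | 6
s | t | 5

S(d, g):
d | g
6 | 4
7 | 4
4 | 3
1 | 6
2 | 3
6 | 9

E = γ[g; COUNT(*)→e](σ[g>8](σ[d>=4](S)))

Stepwise |·|:
  S → 6
  σ[d>=4](S) → 4
  σ[g>8](σ[d>=4](S)) → 1
  γ[g; COUNT(*)→e](σ[g>8](σ[d>=4](S))) → 1

|E| = 1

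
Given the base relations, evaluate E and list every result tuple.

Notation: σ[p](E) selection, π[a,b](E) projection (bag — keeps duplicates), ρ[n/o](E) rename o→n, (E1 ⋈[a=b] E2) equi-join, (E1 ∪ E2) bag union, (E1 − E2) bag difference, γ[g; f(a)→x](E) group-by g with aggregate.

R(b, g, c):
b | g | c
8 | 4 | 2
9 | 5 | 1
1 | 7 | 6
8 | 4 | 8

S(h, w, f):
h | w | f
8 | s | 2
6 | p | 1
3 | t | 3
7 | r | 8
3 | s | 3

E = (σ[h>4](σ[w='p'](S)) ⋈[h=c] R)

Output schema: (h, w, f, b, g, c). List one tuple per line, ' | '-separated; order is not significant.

Per-node cardinality:
  S → 5
  σ[w='p'](S) → 1
  σ[h>4](σ[w='p'](S)) → 1
  R → 4
  (σ[h>4](σ[w='p'](S)) ⋈[h=c] R) → 1

== RESULT ==
h | w | f | b | g | c
6 | p | 1 | 1 | 7 | 6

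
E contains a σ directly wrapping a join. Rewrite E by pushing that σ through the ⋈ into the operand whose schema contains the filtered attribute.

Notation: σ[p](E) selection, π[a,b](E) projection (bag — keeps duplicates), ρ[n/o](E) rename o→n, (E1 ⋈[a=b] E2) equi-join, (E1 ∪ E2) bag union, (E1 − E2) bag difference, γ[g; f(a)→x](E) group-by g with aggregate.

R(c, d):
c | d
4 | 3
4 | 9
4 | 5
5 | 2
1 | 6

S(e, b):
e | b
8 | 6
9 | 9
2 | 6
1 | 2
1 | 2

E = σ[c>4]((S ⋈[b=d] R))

σ filters on c, owned by the right side.
E' = (S ⋈[b=d] σ[c>4](R))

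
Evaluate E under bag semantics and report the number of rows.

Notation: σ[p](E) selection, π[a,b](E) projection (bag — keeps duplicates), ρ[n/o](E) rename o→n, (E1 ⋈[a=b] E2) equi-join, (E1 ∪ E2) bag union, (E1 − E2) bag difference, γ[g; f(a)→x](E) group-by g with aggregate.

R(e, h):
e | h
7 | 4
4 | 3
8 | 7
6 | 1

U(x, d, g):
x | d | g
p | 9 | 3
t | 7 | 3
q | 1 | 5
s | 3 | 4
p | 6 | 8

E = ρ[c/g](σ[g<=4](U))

Stepwise |·|:
  U → 5
  σ[g<=4](U) → 3
  ρ[c/g](σ[g<=4](U)) → 3

|E| = 3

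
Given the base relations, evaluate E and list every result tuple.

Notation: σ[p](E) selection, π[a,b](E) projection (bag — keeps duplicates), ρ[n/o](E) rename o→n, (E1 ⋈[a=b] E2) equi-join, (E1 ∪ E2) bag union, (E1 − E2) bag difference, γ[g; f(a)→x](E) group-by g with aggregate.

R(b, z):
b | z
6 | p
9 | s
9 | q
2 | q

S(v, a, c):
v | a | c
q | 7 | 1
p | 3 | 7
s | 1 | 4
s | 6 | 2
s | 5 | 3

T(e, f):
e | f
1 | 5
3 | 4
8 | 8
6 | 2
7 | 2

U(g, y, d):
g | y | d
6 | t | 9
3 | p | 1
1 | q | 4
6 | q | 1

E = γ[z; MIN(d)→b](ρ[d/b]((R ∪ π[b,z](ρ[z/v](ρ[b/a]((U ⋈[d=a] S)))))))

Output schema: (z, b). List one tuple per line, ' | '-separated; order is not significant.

Subexpression sizes:
  R → 4
  U → 4
  S → 5
  (U ⋈[d=a] S) → 2
  ρ[b/a]((U ⋈[d=a] S)) → 2
  ρ[z/v](ρ[b/a]((U ⋈[d=a] S))) → 2
  π[b,z](ρ[z/v](ρ[b/a]((U ⋈[d=a] S)))) → 2
  (R ∪ π[b,z](ρ[z/v](ρ[b/a]((U ⋈[d=a] S))))) → 6
  ρ[d/b]((R ∪ π[b,z](ρ[z/v](ρ[b/a]((U ⋈[d=a] S)))))) → 6
  γ[z; MIN(d)→b](ρ[d/b]((R ∪ π[b,z](ρ[z/v](ρ[b/a]((U ⋈[d=a] S))))))) → 3

== RESULT ==
z | b
p | 6
q | 2
s | 1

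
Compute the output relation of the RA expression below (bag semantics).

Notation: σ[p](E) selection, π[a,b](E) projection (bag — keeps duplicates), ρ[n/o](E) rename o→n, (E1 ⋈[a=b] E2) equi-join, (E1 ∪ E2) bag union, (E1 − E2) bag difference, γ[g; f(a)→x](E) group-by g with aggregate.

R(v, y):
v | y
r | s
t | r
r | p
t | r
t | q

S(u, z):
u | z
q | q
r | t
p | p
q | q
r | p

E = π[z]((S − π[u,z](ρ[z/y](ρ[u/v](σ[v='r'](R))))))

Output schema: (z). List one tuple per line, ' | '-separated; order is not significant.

Per-node cardinality:
  S → 5
  R → 5
  σ[v='r'](R) → 2
  ρ[u/v](σ[v='r'](R)) → 2
  ρ[z/y](ρ[u/v](σ[v='r'](R))) → 2
  π[u,z](ρ[z/y](ρ[u/v](σ[v='r'](R)))) → 2
  (S − π[u,z](ρ[z/y](ρ[u/v](σ[v='r'](R))))) → 4
  π[z]((S − π[u,z](ρ[z/y](ρ[u/v](σ[v='r'](R)))))) → 4

== RESULT ==
z
p
q
q
t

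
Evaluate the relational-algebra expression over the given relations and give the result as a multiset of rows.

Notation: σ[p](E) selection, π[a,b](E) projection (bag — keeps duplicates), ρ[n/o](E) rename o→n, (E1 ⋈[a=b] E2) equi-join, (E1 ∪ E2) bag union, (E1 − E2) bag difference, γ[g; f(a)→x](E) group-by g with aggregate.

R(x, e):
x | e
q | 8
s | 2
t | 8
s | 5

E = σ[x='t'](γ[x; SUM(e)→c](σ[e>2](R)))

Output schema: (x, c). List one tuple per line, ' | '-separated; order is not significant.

Subexpression sizes:
  R → 4
  σ[e>2](R) → 3
  γ[x; SUM(e)→c](σ[e>2](R)) → 3
  σ[x='t'](γ[x; SUM(e)→c](σ[e>2](R))) → 1

== RESULT ==
x | c
t | 8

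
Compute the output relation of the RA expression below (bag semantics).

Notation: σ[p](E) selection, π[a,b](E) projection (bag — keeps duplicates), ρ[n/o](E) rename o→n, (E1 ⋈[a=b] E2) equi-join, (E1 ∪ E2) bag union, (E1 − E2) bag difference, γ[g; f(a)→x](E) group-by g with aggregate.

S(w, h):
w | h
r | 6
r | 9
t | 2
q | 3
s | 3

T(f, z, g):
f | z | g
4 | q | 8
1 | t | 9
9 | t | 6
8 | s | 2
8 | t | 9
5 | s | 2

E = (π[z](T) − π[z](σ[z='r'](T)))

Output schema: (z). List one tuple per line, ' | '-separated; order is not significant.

Per-node cardinality:
  T → 6
  π[z](T) → 6
  T → 6
  σ[z='r'](T) → 0
  π[z](σ[z='r'](T)) → 0
  (π[z](T) − π[z](σ[z='r'](T))) → 6

== RESULT ==
z
q
s
s
t
t
t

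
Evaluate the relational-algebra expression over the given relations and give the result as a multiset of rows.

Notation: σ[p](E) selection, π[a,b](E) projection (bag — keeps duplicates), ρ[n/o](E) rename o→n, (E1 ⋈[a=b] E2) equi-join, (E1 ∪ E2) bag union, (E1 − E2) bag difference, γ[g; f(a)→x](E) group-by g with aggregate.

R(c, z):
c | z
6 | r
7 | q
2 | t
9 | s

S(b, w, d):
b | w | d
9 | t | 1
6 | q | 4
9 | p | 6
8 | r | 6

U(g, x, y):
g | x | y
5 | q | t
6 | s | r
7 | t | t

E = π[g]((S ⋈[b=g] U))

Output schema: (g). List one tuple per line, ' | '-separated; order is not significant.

Stepwise |·|:
  S → 4
  U → 3
  (S ⋈[b=g] U) → 1
  π[g]((S ⋈[b=g] U)) → 1

== RESULT ==
g
6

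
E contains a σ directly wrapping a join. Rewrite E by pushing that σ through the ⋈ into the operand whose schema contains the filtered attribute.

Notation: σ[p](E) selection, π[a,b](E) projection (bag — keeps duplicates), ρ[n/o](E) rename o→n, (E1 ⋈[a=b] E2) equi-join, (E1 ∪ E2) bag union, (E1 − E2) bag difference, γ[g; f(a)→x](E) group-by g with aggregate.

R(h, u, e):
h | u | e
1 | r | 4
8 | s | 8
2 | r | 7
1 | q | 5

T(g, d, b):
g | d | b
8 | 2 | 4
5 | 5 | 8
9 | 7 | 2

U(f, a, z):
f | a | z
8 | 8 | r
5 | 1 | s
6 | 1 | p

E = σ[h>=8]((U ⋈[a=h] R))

σ filters on h, owned by the right side.
E' = (U ⋈[a=h] σ[h>=8](R))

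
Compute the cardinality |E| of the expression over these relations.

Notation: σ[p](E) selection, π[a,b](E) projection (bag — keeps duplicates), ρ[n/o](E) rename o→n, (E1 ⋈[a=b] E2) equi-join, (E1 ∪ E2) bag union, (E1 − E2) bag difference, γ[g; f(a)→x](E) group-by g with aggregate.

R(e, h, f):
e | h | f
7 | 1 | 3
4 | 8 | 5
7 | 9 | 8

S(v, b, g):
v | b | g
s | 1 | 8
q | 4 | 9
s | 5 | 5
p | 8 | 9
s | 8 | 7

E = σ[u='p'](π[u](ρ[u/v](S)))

Per-node cardinality:
  S → 5
  ρ[u/v](S) → 5
  π[u](ρ[u/v](S)) → 5
  σ[u='p'](π[u](ρ[u/v](S))) → 1

|E| = 1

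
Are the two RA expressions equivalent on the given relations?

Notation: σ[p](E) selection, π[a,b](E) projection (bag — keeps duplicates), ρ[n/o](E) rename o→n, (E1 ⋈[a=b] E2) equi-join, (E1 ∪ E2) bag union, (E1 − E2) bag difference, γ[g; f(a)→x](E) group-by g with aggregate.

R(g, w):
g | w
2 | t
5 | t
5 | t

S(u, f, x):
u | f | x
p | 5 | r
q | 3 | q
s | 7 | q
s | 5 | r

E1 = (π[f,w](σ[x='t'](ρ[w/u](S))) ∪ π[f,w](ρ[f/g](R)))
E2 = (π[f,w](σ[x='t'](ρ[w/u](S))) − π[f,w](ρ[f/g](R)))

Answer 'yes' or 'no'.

E1 subexpression sizes:
  S → 4
  ρ[w/u](S) → 4
  σ[x='t'](ρ[w/u](S)) → 0
  π[f,w](σ[x='t'](ρ[w/u](S))) → 0
  R → 3
  ρ[f/g](R) → 3
  π[f,w](ρ[f/g](R)) → 3
  (π[f,w](σ[x='t'](ρ[w/u](S))) ∪ π[f,w](ρ[f/g](R))) → 3
E2 subexpression sizes:
  S → 4
  ρ[w/u](S) → 4
  σ[x='t'](ρ[w/u](S)) → 0
  π[f,w](σ[x='t'](ρ[w/u](S))) → 0
  R → 3
  ρ[f/g](R) → 3
  π[f,w](ρ[f/g](R)) → 3
  (π[f,w](σ[x='t'](ρ[w/u](S))) − π[f,w](ρ[f/g](R))) → 0

E1 result:
f | w
2 | t
5 | t
5 | t
E2 result:
f | w
(0 rows)
Witness: (5, 't') appears 2× in E1 but 0× in E2.

no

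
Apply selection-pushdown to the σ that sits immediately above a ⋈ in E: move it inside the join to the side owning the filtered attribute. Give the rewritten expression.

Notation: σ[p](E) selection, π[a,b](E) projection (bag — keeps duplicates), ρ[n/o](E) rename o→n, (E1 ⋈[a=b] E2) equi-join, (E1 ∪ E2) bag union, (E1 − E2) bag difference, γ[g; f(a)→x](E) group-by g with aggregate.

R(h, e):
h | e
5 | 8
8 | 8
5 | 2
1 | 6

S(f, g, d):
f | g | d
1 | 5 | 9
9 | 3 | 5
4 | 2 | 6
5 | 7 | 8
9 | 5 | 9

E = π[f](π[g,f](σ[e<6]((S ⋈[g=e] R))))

σ filters on e, owned by the right side.
E' = π[f](π[g,f]((S ⋈[g=e] σ[e<6](R))))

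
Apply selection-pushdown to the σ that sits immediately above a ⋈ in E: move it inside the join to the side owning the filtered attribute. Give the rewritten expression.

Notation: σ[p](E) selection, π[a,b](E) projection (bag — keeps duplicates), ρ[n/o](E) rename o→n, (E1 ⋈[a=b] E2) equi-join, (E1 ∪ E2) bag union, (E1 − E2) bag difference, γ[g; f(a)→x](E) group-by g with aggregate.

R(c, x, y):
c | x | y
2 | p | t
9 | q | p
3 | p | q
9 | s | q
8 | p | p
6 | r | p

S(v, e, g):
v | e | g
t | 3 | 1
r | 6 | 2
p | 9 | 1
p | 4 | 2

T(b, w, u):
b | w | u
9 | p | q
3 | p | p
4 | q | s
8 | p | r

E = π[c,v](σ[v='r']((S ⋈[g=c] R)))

σ filters on v, owned by the left side.
E' = π[c,v]((σ[v='r'](S) ⋈[g=c] R))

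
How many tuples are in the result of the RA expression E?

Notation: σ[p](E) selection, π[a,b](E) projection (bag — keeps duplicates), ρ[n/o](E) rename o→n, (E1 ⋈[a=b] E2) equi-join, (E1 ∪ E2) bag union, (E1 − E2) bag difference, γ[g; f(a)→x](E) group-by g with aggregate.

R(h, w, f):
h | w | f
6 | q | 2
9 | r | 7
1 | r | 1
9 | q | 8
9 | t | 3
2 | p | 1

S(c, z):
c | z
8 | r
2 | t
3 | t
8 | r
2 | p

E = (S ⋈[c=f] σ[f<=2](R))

Per-node cardinality:
  S → 5
  R → 6
  σ[f<=2](R) → 3
  (S ⋈[c=f] σ[f<=2](R)) → 2

|E| = 2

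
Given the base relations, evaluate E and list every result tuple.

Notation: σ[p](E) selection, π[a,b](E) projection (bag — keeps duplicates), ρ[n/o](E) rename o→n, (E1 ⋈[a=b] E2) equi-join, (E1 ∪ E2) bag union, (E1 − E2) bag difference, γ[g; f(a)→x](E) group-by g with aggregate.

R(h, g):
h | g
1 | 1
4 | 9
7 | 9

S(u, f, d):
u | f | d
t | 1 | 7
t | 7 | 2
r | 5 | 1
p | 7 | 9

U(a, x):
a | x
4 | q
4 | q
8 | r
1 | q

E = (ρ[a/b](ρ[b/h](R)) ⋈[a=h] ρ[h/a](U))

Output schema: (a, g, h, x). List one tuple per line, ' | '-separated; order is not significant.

Subexpression sizes:
  R → 3
  ρ[b/h](R) → 3
  ρ[a/b](ρ[b/h](R)) → 3
  U → 4
  ρ[h/a](U) → 4
  (ρ[a/b](ρ[b/h](R)) ⋈[a=h] ρ[h/a](U)) → 3

== RESULT ==
a | g | h | x
1 | 1 | 1 | q
4 | 9 | 4 | q
4 | 9 | 4 | q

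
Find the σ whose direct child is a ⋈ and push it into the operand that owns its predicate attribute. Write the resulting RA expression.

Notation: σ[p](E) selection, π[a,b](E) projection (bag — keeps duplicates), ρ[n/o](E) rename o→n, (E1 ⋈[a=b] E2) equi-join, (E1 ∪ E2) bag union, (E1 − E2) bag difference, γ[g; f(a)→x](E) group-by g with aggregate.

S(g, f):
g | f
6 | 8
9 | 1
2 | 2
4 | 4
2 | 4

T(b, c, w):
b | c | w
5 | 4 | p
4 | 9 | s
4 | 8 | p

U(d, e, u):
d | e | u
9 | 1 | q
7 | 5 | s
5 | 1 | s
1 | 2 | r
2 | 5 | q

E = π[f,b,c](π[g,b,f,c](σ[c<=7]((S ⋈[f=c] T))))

σ filters on c, owned by the right side.
E' = π[f,b,c](π[g,b,f,c]((S ⋈[f=c] σ[c<=7](T))))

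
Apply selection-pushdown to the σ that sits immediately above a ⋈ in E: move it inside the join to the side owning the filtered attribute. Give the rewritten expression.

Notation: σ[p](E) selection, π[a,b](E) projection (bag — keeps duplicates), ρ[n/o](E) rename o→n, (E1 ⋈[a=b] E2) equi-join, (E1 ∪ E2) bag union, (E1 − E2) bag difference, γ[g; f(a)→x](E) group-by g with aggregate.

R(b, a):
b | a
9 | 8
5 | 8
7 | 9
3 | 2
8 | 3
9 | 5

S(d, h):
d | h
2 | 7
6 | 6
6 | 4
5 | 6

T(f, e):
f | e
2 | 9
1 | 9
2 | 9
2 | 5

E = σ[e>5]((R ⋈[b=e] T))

σ filters on e, owned by the right side.
E' = (R ⋈[b=e] σ[e>5](T))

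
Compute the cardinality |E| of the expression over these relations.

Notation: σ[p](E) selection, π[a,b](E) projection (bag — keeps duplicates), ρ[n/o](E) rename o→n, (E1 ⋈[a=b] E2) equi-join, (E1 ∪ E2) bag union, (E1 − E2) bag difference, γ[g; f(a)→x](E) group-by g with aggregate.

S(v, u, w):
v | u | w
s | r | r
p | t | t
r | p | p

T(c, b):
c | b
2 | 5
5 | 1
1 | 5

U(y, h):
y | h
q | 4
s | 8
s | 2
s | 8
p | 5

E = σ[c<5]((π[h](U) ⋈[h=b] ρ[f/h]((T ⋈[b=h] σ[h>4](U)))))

Per-node cardinality:
  U → 5
  π[h](U) → 5
  T → 3
  U → 5
  σ[h>4](U) → 3
  (T ⋈[b=h] σ[h>4](U)) → 2
  ρ[f/h]((T ⋈[b=h] σ[h>4](U))) → 2
  (π[h](U) ⋈[h=b] ρ[f/h]((T ⋈[b=h] σ[h>4](U)))) → 2
  σ[c<5]((π[h](U) ⋈[h=b] ρ[f/h]((T ⋈[b=h] σ[h>4](U))))) → 2

|E| = 2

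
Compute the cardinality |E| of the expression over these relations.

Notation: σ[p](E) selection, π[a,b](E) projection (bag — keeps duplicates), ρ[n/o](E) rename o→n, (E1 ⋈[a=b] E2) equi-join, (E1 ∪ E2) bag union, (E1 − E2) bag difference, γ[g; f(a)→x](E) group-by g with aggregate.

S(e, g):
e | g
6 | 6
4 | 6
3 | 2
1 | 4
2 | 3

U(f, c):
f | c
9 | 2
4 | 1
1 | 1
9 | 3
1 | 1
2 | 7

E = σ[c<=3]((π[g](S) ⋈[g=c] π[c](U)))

Stepwise |·|:
  S → 5
  π[g](S) → 5
  U → 6
  π[c](U) → 6
  (π[g](S) ⋈[g=c] π[c](U)) → 2
  σ[c<=3]((π[g](S) ⋈[g=c] π[c](U))) → 2

|E| = 2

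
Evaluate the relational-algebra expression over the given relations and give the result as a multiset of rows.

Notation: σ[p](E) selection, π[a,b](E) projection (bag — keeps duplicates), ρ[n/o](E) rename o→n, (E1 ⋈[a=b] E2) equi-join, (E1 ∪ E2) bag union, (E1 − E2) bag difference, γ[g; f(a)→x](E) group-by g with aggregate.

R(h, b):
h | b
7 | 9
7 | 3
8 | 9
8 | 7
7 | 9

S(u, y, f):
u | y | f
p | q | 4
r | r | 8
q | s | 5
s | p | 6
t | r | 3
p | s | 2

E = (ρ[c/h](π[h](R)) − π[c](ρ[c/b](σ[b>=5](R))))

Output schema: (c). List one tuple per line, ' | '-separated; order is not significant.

Subexpression sizes:
  R → 5
  π[h](R) → 5
  ρ[c/h](π[h](R)) → 5
  R → 5
  σ[b>=5](R) → 4
  ρ[c/b](σ[b>=5](R)) → 4
  π[c](ρ[c/b](σ[b>=5](R))) → 4
  (ρ[c/h](π[h](R)) − π[c](ρ[c/b](σ[b>=5](R)))) → 4

== RESULT ==
c
7
7
8
8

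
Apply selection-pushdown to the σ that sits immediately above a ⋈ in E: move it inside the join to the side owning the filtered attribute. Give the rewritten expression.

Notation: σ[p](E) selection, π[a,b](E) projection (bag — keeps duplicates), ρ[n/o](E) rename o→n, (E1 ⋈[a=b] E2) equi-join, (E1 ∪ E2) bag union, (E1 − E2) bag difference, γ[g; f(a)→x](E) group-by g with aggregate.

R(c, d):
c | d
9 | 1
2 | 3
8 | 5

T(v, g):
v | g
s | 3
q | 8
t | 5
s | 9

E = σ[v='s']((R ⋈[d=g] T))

σ filters on v, owned by the right side.
E' = (R ⋈[d=g] σ[v='s'](T))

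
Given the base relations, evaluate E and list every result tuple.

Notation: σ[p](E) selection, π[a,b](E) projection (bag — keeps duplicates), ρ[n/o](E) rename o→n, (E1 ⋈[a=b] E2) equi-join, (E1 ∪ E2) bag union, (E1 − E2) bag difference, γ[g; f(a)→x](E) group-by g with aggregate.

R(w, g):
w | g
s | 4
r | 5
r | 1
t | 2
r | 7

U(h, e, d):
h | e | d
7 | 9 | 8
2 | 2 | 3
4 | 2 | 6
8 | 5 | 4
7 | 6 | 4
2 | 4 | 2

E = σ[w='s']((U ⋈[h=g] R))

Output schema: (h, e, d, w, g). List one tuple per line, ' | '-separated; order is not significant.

Stepwise |·|:
  U → 6
  R → 5
  (U ⋈[h=g] R) → 5
  σ[w='s']((U ⋈[h=g] R)) → 1

== RESULT ==
h | e | d | w | g
4 | 2 | 6 | s | 4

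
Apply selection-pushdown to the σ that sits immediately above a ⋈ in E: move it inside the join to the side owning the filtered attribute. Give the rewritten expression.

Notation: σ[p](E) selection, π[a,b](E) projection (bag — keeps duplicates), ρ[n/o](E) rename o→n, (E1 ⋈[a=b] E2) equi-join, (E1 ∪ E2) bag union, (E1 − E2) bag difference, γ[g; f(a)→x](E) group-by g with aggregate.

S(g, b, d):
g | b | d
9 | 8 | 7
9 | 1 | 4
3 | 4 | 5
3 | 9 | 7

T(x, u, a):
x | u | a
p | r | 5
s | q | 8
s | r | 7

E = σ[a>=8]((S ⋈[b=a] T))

σ filters on a, owned by the right side.
E' = (S ⋈[b=a] σ[a>=8](T))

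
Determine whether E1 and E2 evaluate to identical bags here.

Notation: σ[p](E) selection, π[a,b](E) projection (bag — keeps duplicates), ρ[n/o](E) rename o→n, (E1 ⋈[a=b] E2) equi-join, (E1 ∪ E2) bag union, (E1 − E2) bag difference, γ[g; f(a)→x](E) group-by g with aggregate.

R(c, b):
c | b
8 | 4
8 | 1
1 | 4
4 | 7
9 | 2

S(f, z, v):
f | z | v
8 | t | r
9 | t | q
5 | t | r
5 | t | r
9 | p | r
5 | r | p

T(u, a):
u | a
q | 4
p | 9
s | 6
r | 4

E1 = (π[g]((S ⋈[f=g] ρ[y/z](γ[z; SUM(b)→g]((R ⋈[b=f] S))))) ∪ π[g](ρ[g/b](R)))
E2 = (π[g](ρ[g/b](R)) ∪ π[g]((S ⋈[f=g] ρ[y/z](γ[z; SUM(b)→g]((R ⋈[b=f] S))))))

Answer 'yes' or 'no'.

E1 subexpression sizes:
  S → 6
  R → 5
  S → 6
  (R ⋈[b=f] S) → 0
  γ[z; SUM(b)→g]((R ⋈[b=f] S)) → 0
  ρ[y/z](γ[z; SUM(b)→g]((R ⋈[b=f] S))) → 0
  (S ⋈[f=g] ρ[y/z](γ[z; SUM(b)→g]((R ⋈[b=f] S)))) → 0
  π[g]((S ⋈[f=g] ρ[y/z](γ[z; SUM(b)→g]((R ⋈[b=f] S))))) → 0
  R → 5
  ρ[g/b](R) → 5
  π[g](ρ[g/b](R)) → 5
  (π[g]((S ⋈[f=g] ρ[y/z](γ[z; SUM(b)→g]((R ⋈[b=f] S))))) ∪ π[g](ρ[g/b](R))) → 5
E2 subexpression sizes:
  R → 5
  ρ[g/b](R) → 5
  π[g](ρ[g/b](R)) → 5
  S → 6
  R → 5
  S → 6
  (R ⋈[b=f] S) → 0
  γ[z; SUM(b)→g]((R ⋈[b=f] S)) → 0
  ρ[y/z](γ[z; SUM(b)→g]((R ⋈[b=f] S))) → 0
  (S ⋈[f=g] ρ[y/z](γ[z; SUM(b)→g]((R ⋈[b=f] S)))) → 0
  π[g]((S ⋈[f=g] ρ[y/z](γ[z; SUM(b)→g]((R ⋈[b=f] S))))) → 0
  (π[g](ρ[g/b](R)) ∪ π[g]((S ⋈[f=g] ρ[y/z](γ[z; SUM(b)→g]((R ⋈[b=f] S)))))) → 5

E1 and E2 produce the same multiset:
g
1
2
4
4
7

yes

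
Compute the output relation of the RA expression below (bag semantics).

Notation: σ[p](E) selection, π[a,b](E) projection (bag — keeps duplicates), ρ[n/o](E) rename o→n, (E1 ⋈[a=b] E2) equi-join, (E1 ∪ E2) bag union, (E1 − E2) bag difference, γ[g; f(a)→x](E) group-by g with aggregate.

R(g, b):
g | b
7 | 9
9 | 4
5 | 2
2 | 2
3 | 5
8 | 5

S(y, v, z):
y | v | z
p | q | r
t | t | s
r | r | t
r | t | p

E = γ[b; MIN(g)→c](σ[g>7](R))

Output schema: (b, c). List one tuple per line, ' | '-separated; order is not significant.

Subexpression sizes:
  R → 6
  σ[g>7](R) → 2
  γ[b; MIN(g)→c](σ[g>7](R)) → 2

== RESULT ==
b | c
4 | 9
5 | 8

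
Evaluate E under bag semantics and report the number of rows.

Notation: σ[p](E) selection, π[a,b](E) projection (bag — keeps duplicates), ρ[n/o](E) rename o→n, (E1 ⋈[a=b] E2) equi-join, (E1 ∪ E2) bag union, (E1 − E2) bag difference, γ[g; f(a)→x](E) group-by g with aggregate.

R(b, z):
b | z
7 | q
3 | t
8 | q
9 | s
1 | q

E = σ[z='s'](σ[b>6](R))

Per-node cardinality:
  R → 5
  σ[b>6](R) → 3
  σ[z='s'](σ[b>6](R)) → 1

|E| = 1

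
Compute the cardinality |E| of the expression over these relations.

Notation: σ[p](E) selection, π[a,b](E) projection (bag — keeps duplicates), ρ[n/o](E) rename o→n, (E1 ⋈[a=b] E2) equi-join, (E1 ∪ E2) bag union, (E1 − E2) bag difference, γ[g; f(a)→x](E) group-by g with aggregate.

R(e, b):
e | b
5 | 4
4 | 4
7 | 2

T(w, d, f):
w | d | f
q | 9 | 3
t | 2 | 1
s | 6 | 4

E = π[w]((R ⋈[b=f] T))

Subexpression sizes:
  R → 3
  T → 3
  (R ⋈[b=f] T) → 2
  π[w]((R ⋈[b=f] T)) → 2

|E| = 2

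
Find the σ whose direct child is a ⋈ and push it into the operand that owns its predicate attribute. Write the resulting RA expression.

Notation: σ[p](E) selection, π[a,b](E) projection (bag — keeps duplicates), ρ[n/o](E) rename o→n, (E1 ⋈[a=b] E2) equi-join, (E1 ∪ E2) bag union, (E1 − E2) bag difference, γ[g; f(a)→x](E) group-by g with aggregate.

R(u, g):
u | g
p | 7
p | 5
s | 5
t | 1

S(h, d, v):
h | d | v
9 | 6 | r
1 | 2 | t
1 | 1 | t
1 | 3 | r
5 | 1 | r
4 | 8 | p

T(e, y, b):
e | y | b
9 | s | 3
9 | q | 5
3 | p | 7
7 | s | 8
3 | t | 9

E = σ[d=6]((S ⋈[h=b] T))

σ filters on d, owned by the left side.
E' = (σ[d=6](S) ⋈[h=b] T)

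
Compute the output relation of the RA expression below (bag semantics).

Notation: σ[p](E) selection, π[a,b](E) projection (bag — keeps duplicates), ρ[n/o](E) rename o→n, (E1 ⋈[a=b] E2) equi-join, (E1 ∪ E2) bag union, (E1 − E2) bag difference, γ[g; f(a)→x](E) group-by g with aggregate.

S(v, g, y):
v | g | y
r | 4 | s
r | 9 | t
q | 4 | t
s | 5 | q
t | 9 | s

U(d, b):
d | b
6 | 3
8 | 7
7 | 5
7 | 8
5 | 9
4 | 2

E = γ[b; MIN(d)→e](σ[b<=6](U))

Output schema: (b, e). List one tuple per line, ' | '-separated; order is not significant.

Row counts bottom-up:
  U → 6
  σ[b<=6](U) → 3
  γ[b; MIN(d)→e](σ[b<=6](U)) → 3

== RESULT ==
b | e
2 | 4
3 | 6
5 | 7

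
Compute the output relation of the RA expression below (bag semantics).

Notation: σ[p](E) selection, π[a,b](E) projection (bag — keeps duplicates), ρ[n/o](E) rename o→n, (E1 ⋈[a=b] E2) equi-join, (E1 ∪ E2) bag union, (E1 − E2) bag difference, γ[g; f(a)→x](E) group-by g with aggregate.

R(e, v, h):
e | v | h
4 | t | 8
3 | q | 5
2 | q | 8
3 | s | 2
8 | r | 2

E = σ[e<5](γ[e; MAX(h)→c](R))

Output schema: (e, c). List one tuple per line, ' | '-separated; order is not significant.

Row counts bottom-up:
  R → 5
  γ[e; MAX(h)→c](R) → 4
  σ[e<5](γ[e; MAX(h)→c](R)) → 3

== RESULT ==
e | c
2 | 8
3 | 5
4 | 8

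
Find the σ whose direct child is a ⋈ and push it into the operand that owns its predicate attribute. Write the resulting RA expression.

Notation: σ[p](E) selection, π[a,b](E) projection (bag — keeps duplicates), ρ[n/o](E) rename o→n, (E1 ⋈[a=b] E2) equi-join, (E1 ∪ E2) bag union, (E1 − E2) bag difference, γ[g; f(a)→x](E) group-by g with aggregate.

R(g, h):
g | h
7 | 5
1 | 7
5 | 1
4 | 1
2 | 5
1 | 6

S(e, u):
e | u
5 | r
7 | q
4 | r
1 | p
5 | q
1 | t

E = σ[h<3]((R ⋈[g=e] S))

σ filters on h, owned by the left side.
E' = (σ[h<3](R) ⋈[g=e] S)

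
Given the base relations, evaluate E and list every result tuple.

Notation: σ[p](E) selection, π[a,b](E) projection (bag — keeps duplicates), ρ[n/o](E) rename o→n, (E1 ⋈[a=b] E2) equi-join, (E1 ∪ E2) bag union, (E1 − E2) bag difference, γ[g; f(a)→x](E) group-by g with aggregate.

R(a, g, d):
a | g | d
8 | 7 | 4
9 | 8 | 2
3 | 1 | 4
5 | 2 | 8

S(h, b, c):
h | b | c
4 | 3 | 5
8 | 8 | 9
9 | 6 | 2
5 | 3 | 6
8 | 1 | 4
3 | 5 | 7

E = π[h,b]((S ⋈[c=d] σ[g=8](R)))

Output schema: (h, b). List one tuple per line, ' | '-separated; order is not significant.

Per-node cardinality:
  S → 6
  R → 4
  σ[g=8](R) → 1
  (S ⋈[c=d] σ[g=8](R)) → 1
  π[h,b]((S ⋈[c=d] σ[g=8](R))) → 1

== RESULT ==
h | b
9 | 6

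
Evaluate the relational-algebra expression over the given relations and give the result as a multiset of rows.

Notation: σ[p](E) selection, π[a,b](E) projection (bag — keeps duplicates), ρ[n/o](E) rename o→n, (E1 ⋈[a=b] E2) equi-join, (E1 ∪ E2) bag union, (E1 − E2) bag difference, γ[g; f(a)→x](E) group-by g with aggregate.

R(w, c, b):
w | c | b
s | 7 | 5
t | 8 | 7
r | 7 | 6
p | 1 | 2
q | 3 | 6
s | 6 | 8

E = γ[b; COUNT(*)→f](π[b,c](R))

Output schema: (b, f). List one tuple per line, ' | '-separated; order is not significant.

Subexpression sizes:
  R → 6
  π[b,c](R) → 6
  γ[b; COUNT(*)→f](π[b,c](R)) → 5

== RESULT ==
b | f
2 | 1
5 | 1
6 | 2
7 | 1
8 | 1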